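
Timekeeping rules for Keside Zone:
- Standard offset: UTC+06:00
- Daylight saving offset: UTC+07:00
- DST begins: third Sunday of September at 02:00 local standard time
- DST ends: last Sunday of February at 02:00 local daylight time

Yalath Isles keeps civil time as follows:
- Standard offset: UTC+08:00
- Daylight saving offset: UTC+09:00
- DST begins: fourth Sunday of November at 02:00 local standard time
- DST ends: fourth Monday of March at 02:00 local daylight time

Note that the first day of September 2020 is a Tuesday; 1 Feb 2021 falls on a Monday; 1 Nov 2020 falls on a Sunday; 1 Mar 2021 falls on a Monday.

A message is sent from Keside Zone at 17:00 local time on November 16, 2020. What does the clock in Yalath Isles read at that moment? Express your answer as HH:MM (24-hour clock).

18:00

1 September 2020 is a Tuesday, so the first Sunday is September 6 and the third is September 20.
1 February 2021 is a Monday, so Sundays fall on 7, 14, 21, 28; the last is February 28.
November 16, 2020 falls between 20 September 2020 and 28 February 2021, so daylight saving is in effect and Keside Zone is at UTC+07:00.
17:00 Keside Zone − 7h = 10:00 UTC.
1 November 2020 is a Sunday, so the first Sunday is November 1 and the fourth is November 22.
1 March 2021 is a Monday, so the first Monday is March 1 and the fourth is March 22.
At the standard offset (UTC+08:00), 10:00 UTC + 8h = 18:00 Yalath Isles standard time.
The standard-time date in Yalath Isles, November 16, 2020, is outside the daylight-saving period (22 November 2020 – 22 March 2021), so Yalath Isles is on standard time, UTC+08:00.
10:00 UTC + 8h = 18:00 Yalath Isles.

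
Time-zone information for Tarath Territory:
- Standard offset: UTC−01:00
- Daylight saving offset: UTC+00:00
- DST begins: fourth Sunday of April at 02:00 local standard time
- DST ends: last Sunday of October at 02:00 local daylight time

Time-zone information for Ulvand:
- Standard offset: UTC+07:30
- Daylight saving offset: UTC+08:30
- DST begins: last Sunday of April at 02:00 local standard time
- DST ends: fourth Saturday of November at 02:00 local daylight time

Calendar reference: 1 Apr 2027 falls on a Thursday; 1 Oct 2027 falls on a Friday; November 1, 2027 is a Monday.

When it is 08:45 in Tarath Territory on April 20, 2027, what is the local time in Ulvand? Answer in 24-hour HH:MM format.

1 April 2027 is a Thursday, so the first Sunday is April 4 and the fourth is April 25.
1 October 2027 is a Friday, so Sundays fall on 3, 10, 17, 24, 31; the last is October 31.
April 20, 2027 is outside the daylight-saving period (25 April – 31 October), so Tarath Territory is on standard time, UTC−01:00.
08:45 Tarath Territory + 1h = 09:45 UTC.
1 April 2027 is a Thursday, so Sundays fall on 4, 11, 18, 25; the last is April 25.
1 November 2027 is a Monday, so the first Saturday is November 6 and the fourth is November 27.
At the standard offset (UTC+07:30), 09:45 UTC + 7h30m = 17:15 Ulvand standard time.
Daylight saving runs 25 April – 27 November; the standard-time date in Ulvand, April 20, 2027, is outside that window, so Ulvand is on standard time at UTC+07:30.
09:45 UTC + 7h30m = 17:15 Ulvand.

17:15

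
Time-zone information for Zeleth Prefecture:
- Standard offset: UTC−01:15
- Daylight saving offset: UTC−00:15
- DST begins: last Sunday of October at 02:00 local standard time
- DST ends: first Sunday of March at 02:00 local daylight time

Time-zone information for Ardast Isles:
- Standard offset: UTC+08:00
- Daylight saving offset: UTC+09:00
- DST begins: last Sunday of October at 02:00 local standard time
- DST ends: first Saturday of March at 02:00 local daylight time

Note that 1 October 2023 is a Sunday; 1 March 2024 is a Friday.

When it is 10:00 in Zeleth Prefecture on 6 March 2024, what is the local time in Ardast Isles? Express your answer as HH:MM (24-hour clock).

19:15

1 October 2023 is a Sunday, so Sundays fall on 1, 8, 15, 22, 29; the last is October 29.
1 March 2024 is a Friday, so the first Sunday is March 3.
6 March 2024 is outside the daylight-saving period (29 October 2023 – 3 March 2024), so Zeleth Prefecture is on standard time, UTC−01:15.
10:00 Zeleth Prefecture + 1h15m = 11:15 UTC.
1 October 2023 is a Sunday, so Sundays fall on 1, 8, 15, 22, 29; the last is October 29.
1 March 2024 is a Friday, so the first Saturday is March 2.
At the standard offset (UTC+08:00), 11:15 UTC + 8h = 19:15 Ardast Isles standard time.
Daylight saving runs 29 October 2023 – 2 March 2024; the standard-time date in Ardast Isles, 6 March 2024, is outside that window, so Ardast Isles is on standard time at UTC+08:00.
11:15 UTC + 8h = 19:15 Ardast Isles.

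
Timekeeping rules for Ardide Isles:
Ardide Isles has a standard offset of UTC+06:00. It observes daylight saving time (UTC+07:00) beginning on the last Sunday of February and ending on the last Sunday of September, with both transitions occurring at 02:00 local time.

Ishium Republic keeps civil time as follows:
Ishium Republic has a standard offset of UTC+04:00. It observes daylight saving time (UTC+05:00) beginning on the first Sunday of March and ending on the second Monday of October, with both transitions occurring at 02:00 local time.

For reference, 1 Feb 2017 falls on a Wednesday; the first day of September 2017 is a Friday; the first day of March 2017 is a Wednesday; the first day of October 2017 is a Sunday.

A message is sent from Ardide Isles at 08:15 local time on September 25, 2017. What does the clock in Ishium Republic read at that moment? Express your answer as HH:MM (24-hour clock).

1 February 2017 is a Wednesday, so Sundays fall on 5, 12, 19, 26; the last is February 26.
1 September 2017 is a Friday, so Sundays fall on 3, 10, 17, 24; the last is September 24.
Daylight saving runs 26 February – 24 September; September 25, 2017 is outside that window, so Ardide Isles is on standard time at UTC+06:00.
08:15 Ardide Isles − 6h = 02:15 UTC.
1 March 2017 is a Wednesday, so the first Sunday is March 5.
1 October 2017 is a Sunday, so the first Monday is October 2 and the second is October 9.
At the standard offset (UTC+04:00), 02:15 UTC + 4h = 06:15 Ishium Republic standard time.
The standard-time date in Ishium Republic, September 25, 2017, falls between 5 March and 9 October, so daylight saving is in effect and Ishium Republic is at UTC+05:00.
02:15 UTC + 5h = 07:15 Ishium Republic.

07:15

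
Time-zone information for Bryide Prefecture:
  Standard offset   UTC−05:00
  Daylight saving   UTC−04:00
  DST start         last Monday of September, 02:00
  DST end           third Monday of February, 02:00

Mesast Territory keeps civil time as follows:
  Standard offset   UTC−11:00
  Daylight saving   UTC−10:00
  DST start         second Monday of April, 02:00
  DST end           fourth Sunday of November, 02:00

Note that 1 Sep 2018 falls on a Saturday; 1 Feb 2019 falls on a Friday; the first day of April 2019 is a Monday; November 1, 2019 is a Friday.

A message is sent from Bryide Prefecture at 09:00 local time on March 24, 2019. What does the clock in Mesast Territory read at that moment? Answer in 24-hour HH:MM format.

1 September 2018 is a Saturday, so Mondays fall on 3, 10, 17, 24; the last is September 24.
1 February 2019 is a Friday, so the first Monday is February 4 and the third is February 18.
Daylight saving runs 24 September 2018 – 18 February 2019; March 24, 2019 is outside that window, so Bryide Prefecture is on standard time at UTC−05:00.
09:00 Bryide Prefecture + 5h = 14:00 UTC.
1 April 2019 is a Monday, so the first Monday is April 1 and the second is April 8.
1 November 2019 is a Friday, so the first Sunday is November 3 and the fourth is November 24.
At the standard offset (UTC−11:00), 14:00 UTC − 11h = 03:00 Mesast Territory standard time.
The standard-time date in Mesast Territory, March 24, 2019, is outside the daylight-saving period (8 April – 24 November), so Mesast Territory is on standard time, UTC−11:00.
14:00 UTC − 11h = 03:00 Mesast Territory.

03:00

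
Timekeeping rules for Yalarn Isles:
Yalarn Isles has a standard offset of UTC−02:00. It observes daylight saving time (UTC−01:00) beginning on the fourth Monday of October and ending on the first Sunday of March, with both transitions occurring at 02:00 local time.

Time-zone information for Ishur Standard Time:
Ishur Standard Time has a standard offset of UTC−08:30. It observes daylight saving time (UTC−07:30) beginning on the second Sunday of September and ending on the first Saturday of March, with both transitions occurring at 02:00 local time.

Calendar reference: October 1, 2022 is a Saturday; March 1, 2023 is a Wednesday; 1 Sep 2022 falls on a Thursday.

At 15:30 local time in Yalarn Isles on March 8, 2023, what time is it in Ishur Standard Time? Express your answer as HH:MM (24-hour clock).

09:00

1 October 2022 is a Saturday, so the first Monday is October 3 and the fourth is October 24.
1 March 2023 is a Wednesday, so the first Sunday is March 5.
March 8, 2023 is outside the daylight-saving period (24 October 2022 – 5 March 2023), so Yalarn Isles is on standard time, UTC−02:00.
15:30 Yalarn Isles + 2h = 17:30 UTC.
1 September 2022 is a Thursday, so the first Sunday is September 4 and the second is September 11.
1 March 2023 is a Wednesday, so the first Saturday is March 4.
At the standard offset (UTC−08:30), 17:30 UTC − 8h30m = 09:00 Ishur Standard Time standard time.
The standard-time date in Ishur Standard Time, March 8, 2023, does not fall between 11 September 2022 and 4 March 2023, so daylight saving is not in effect and Ishur Standard Time is at UTC−08:30.
17:30 UTC − 8h30m = 09:00 Ishur Standard Time.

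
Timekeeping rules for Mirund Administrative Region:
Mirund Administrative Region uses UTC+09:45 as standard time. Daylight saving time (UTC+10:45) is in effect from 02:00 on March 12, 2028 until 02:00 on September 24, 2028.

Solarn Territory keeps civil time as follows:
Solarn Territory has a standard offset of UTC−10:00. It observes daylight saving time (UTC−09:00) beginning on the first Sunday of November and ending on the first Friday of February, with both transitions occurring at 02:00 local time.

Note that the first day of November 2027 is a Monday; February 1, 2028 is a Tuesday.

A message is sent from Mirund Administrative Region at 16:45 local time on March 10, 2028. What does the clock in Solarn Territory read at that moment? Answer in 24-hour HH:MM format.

March 10, 2028 is outside the daylight-saving period (12 March – 24 September), so Mirund Administrative Region is on standard time, UTC+09:45.
16:45 Mirund Administrative Region − 9h45m = 07:00 UTC.
1 November 2027 is a Monday, so the first Sunday is November 7.
1 February 2028 is a Tuesday, so the first Friday is February 4.
At the standard offset (UTC−10:00), 07:00 UTC − 10h = 21:00 Solarn Territory standard time (rolling into the previous day, 9 March 2028).
The standard-time date in Solarn Territory, March 9, 2028, does not fall between 7 November 2027 and 4 February 2028, so daylight saving is not in effect and Solarn Territory is at UTC−10:00.
07:00 UTC − 10h = 21:00 Solarn Territory (rolling into the previous day, 9 March 2028).

21:00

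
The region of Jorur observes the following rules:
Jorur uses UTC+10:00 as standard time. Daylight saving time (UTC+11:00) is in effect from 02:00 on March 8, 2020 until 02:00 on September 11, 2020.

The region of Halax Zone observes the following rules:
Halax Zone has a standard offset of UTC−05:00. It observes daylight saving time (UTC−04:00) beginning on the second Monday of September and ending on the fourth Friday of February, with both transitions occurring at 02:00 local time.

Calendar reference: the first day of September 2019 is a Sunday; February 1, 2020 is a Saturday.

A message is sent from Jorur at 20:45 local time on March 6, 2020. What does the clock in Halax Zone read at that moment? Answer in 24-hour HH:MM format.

05:45

March 6, 2020 is outside the daylight-saving period (8 March – 11 September), so Jorur is on standard time, UTC+10:00.
20:45 Jorur − 10h = 10:45 UTC.
1 September 2019 is a Sunday, so the first Monday is September 2 and the second is September 9.
1 February 2020 is a Saturday, so the first Friday is February 7 and the fourth is February 28.
At the standard offset (UTC−05:00), 10:45 UTC − 5h = 05:45 Halax Zone standard time.
The standard-time date in Halax Zone, March 6, 2020, is outside the daylight-saving period (9 September 2019 – 28 February 2020), so Halax Zone is on standard time, UTC−05:00.
10:45 UTC − 5h = 05:45 Halax Zone.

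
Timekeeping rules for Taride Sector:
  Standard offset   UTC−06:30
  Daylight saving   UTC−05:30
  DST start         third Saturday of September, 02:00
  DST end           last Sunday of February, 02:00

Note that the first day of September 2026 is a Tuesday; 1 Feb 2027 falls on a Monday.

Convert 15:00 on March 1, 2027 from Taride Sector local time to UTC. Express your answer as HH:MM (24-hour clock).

1 September 2026 is a Tuesday, so the first Saturday is September 5 and the third is September 19.
1 February 2027 is a Monday, so Sundays fall on 7, 14, 21, 28; the last is February 28.
Daylight saving runs 19 September 2026 – 28 February 2027; March 1, 2027 is outside that window, so Taride Sector is on standard time at UTC−06:30.
15:00 local + 6h30m = 21:30 UTC.

21:30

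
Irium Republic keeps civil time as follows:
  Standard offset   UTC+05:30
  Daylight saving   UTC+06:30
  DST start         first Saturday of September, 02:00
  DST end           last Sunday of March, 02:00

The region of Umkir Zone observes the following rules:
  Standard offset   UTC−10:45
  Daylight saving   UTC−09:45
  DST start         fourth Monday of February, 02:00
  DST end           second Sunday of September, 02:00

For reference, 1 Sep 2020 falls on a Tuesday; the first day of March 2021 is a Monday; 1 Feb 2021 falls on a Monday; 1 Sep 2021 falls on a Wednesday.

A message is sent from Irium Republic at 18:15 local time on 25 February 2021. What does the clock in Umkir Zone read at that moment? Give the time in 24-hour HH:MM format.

1 September 2020 is a Tuesday, so the first Saturday is September 5.
1 March 2021 is a Monday, so Sundays fall on 7, 14, 21, 28; the last is March 28.
25 February 2021 lies within the daylight-saving period (5 September 2020 – 28 March 2021), so Irium Republic is on daylight time, UTC+06:30.
18:15 Irium Republic − 6h30m = 11:45 UTC.
1 February 2021 is a Monday, so the first Monday is February 1 and the fourth is February 22.
1 September 2021 is a Wednesday, so the first Sunday is September 5 and the second is September 12.
At the standard offset (UTC−10:45), 11:45 UTC − 10h45m = 01:00 Umkir Zone standard time.
The standard-time date in Umkir Zone, 25 February 2021, falls between 22 February and 12 September, so daylight saving is in effect and Umkir Zone is at UTC−09:45.
11:45 UTC − 9h45m = 02:00 Umkir Zone.

02:00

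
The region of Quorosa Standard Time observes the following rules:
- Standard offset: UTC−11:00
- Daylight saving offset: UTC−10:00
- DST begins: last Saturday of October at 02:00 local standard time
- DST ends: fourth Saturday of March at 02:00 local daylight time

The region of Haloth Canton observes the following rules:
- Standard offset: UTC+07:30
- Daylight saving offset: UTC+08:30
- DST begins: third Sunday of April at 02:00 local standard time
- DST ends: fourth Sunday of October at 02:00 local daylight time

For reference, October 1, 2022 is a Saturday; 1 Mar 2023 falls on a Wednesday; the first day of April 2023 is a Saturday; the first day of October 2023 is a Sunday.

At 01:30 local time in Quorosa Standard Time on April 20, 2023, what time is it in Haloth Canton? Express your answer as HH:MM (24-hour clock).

21:00

1 October 2022 is a Saturday, so Saturdays fall on 1, 8, 15, 22, 29; the last is October 29.
1 March 2023 is a Wednesday, so the first Saturday is March 4 and the fourth is March 25.
April 20, 2023 does not fall between 29 October 2022 and 25 March 2023, so daylight saving is not in effect and Quorosa Standard Time is at UTC−11:00.
01:30 Quorosa Standard Time + 11h = 12:30 UTC.
1 April 2023 is a Saturday, so the first Sunday is April 2 and the third is April 16.
1 October 2023 is a Sunday, so the first Sunday is October 1 and the fourth is October 22.
At the standard offset (UTC+07:30), 12:30 UTC + 7h30m = 20:00 Haloth Canton standard time.
The standard-time date in Haloth Canton, April 20, 2023, lies within the daylight-saving period (16 April – 22 October), so Haloth Canton is on daylight time, UTC+08:30.
12:30 UTC + 8h30m = 21:00 Haloth Canton.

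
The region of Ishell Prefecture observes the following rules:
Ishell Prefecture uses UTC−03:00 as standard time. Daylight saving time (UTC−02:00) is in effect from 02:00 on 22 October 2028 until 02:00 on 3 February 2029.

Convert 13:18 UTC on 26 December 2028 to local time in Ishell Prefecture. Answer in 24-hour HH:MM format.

11:18

At the standard offset (UTC−03:00), 13:18 UTC − 3h = 10:18 Ishell Prefecture standard time.
The standard-time date in Ishell Prefecture, 26 December 2028, lies within the daylight-saving period (22 October 2028 – 3 February 2029), so Ishell Prefecture is on daylight time, UTC−02:00.
13:18 UTC − 2h = 11:18 local.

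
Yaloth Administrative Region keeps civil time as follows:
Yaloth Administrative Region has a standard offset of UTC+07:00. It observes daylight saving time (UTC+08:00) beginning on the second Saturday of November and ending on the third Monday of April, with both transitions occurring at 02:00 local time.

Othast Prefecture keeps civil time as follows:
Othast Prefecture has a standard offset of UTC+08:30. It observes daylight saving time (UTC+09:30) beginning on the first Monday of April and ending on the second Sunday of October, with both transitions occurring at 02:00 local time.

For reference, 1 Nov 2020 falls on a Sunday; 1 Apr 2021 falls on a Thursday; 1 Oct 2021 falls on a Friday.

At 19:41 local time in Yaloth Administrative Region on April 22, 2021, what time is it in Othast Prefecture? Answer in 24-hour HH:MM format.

1 November 2020 is a Sunday, so the first Saturday is November 7 and the second is November 14.
1 April 2021 is a Thursday, so the first Monday is April 5 and the third is April 19.
Daylight saving runs 14 November 2020 – 19 April 2021; April 22, 2021 is outside that window, so Yaloth Administrative Region is on standard time at UTC+07:00.
19:41 Yaloth Administrative Region − 7h = 12:41 UTC.
1 April 2021 is a Thursday, so the first Monday is April 5.
1 October 2021 is a Friday, so the first Sunday is October 3 and the second is October 10.
At the standard offset (UTC+08:30), 12:41 UTC + 8h30m = 21:11 Othast Prefecture standard time.
The standard-time date in Othast Prefecture, April 22, 2021, lies within the daylight-saving period (5 April – 10 October), so Othast Prefecture is on daylight time, UTC+09:30.
12:41 UTC + 9h30m = 22:11 Othast Prefecture.

22:11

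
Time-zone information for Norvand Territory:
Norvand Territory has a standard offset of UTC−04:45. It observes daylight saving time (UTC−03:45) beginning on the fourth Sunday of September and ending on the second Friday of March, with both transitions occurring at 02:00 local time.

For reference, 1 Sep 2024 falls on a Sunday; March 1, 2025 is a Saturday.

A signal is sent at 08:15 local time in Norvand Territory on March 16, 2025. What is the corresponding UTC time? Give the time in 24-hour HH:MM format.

13:00

1 September 2024 is a Sunday, so the first Sunday is September 1 and the fourth is September 22.
1 March 2025 is a Saturday, so the first Friday is March 7 and the second is March 14.
March 16, 2025 does not fall between 22 September 2024 and 14 March 2025, so daylight saving is not in effect and Norvand Territory is at UTC−04:45.
08:15 local + 4h45m = 13:00 UTC.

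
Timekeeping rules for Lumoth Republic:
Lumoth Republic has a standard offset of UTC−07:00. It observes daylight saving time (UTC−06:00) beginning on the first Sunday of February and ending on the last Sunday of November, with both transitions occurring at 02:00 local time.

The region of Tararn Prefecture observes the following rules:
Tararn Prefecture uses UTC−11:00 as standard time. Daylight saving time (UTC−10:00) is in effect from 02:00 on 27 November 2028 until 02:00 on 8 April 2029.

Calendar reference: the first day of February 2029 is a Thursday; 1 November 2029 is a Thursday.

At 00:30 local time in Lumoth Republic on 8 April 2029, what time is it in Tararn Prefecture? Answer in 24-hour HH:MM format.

1 February 2029 is a Thursday, so the first Sunday is February 4.
1 November 2029 is a Thursday, so Sundays fall on 4, 11, 18, 25; the last is November 25.
Daylight saving runs 4 February – 25 November; 8 April 2029 is inside that window, so Lumoth Republic is at UTC−06:00.
00:30 Lumoth Republic + 6h = 06:30 UTC.
At the standard offset (UTC−11:00), 06:30 UTC − 11h = 19:30 Tararn Prefecture standard time (rolling into the previous day, 7 April 2029).
Daylight saving runs 27 November 2028 – 8 April 2029; the standard-time date in Tararn Prefecture, 7 April 2029, is inside that window, so Tararn Prefecture is at UTC−10:00.
06:30 UTC − 10h = 20:30 Tararn Prefecture (rolling into the previous day, 7 April 2029).

20:30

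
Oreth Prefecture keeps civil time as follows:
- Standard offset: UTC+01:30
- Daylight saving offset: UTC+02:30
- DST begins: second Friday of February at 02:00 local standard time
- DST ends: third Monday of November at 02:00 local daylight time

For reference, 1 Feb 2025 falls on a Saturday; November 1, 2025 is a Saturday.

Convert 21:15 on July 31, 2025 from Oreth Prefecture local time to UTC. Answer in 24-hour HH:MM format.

18:45

1 February 2025 is a Saturday, so the first Friday is February 7 and the second is February 14.
1 November 2025 is a Saturday, so the first Monday is November 3 and the third is November 17.
July 31, 2025 falls between 14 February and 17 November, so daylight saving is in effect and Oreth Prefecture is at UTC+02:30.
21:15 local − 2h30m = 18:45 UTC.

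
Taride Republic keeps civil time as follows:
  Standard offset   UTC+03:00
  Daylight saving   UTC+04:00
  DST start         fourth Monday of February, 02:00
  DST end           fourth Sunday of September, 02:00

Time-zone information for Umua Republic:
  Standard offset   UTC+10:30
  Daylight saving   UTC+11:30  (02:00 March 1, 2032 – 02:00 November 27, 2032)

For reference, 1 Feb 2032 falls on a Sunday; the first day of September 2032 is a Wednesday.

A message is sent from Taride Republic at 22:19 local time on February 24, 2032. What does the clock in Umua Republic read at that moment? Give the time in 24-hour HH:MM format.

1 February 2032 is a Sunday, so the first Monday is February 2 and the fourth is February 23.
1 September 2032 is a Wednesday, so the first Sunday is September 5 and the fourth is September 26.
February 24, 2032 falls between 23 February and 26 September, so daylight saving is in effect and Taride Republic is at UTC+04:00.
22:19 Taride Republic − 4h = 18:19 UTC.
At the standard offset (UTC+10:30), 18:19 UTC + 10h30m = 04:49 Umua Republic standard time (rolling into the next day, 25 February 2032).
The standard-time date in Umua Republic, February 25, 2032, does not fall between 1 March and 27 November, so daylight saving is not in effect and Umua Republic is at UTC+10:30.
18:19 UTC + 10h30m = 04:49 Umua Republic (rolling into the next day, 25 February 2032).

04:49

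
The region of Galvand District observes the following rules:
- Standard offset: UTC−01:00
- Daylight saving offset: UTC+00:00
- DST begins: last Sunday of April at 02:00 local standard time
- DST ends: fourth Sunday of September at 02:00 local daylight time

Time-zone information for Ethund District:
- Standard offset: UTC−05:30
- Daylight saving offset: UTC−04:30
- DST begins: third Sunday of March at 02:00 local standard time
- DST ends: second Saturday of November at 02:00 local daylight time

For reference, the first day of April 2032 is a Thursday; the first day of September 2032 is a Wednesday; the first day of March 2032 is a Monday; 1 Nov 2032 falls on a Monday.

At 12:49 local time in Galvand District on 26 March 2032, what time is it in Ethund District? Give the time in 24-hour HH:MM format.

09:19

1 April 2032 is a Thursday, so Sundays fall on 4, 11, 18, 25; the last is April 25.
1 September 2032 is a Wednesday, so the first Sunday is September 5 and the fourth is September 26.
26 March 2032 is outside the daylight-saving period (25 April – 26 September), so Galvand District is on standard time, UTC−01:00.
12:49 Galvand District + 1h = 13:49 UTC.
1 March 2032 is a Monday, so the first Sunday is March 7 and the third is March 21.
1 November 2032 is a Monday, so the first Saturday is November 6 and the second is November 13.
At the standard offset (UTC−05:30), 13:49 UTC − 5h30m = 08:19 Ethund District standard time.
Daylight saving runs 21 March – 13 November; the standard-time date in Ethund District, 26 March 2032, is inside that window, so Ethund District is at UTC−04:30.
13:49 UTC − 4h30m = 09:19 Ethund District.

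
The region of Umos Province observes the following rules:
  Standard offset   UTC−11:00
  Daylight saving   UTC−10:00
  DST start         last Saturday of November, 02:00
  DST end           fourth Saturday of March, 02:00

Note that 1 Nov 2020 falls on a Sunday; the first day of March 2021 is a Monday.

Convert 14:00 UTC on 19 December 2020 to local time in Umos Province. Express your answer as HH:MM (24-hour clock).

1 November 2020 is a Sunday, so Saturdays fall on 7, 14, 21, 28; the last is November 28.
1 March 2021 is a Monday, so the first Saturday is March 6 and the fourth is March 27.
At the standard offset (UTC−11:00), 14:00 UTC − 11h = 03:00 Umos Province standard time.
The standard-time date in Umos Province, 19 December 2020, lies within the daylight-saving period (28 November 2020 – 27 March 2021), so Umos Province is on daylight time, UTC−10:00.
14:00 UTC − 10h = 04:00 local.

04:00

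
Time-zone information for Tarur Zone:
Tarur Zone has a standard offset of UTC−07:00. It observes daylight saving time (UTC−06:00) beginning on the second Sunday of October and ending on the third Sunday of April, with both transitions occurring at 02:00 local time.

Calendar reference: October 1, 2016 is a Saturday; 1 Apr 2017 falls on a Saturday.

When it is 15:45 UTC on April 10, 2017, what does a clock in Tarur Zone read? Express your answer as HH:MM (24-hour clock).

1 October 2016 is a Saturday, so the first Sunday is October 2 and the second is October 9.
1 April 2017 is a Saturday, so the first Sunday is April 2 and the third is April 16.
At the standard offset (UTC−07:00), 15:45 UTC − 7h = 08:45 Tarur Zone standard time.
The standard-time date in Tarur Zone, April 10, 2017, falls between 9 October 2016 and 16 April 2017, so daylight saving is in effect and Tarur Zone is at UTC−06:00.
15:45 UTC − 6h = 09:45 local.

09:45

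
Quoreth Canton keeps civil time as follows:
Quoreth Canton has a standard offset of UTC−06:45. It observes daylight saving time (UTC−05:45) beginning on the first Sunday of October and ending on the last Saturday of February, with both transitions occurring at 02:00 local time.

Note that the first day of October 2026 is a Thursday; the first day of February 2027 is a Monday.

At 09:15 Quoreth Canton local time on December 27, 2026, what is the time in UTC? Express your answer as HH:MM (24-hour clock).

1 October 2026 is a Thursday, so the first Sunday is October 4.
1 February 2027 is a Monday, so Saturdays fall on 6, 13, 20, 27; the last is February 27.
December 27, 2026 falls between 4 October 2026 and 27 February 2027, so daylight saving is in effect and Quoreth Canton is at UTC−05:45.
09:15 local + 5h45m = 15:00 UTC.

15:00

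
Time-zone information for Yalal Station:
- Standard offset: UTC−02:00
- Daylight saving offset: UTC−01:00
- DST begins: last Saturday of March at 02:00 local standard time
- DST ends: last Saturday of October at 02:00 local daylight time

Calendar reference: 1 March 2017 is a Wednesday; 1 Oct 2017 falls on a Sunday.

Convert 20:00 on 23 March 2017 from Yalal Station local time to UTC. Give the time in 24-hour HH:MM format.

22:00

1 March 2017 is a Wednesday, so Saturdays fall on 4, 11, 18, 25; the last is March 25.
1 October 2017 is a Sunday, so Saturdays fall on 7, 14, 21, 28; the last is October 28.
23 March 2017 does not fall between 25 March and 28 October, so daylight saving is not in effect and Yalal Station is at UTC−02:00.
20:00 local + 2h = 22:00 UTC.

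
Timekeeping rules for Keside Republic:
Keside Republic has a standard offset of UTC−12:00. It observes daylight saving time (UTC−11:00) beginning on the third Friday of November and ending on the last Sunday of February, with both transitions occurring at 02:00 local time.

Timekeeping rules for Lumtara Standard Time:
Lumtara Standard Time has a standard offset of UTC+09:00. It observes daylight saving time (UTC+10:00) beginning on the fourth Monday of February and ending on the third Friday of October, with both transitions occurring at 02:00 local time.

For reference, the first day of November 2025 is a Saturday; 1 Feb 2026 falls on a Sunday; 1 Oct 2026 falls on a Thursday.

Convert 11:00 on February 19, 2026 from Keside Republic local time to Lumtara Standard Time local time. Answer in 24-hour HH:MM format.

1 November 2025 is a Saturday, so the first Friday is November 7 and the third is November 21.
1 February 2026 is a Sunday, so Sundays fall on 1, 8, 15, 22; the last is February 22.
Daylight saving runs 21 November 2025 – 22 February 2026; February 19, 2026 is inside that window, so Keside Republic is at UTC−11:00.
11:00 Keside Republic + 11h = 22:00 UTC.
1 February 2026 is a Sunday, so the first Monday is February 2 and the fourth is February 23.
1 October 2026 is a Thursday, so the first Friday is October 2 and the third is October 16.
At the standard offset (UTC+09:00), 22:00 UTC + 9h = 07:00 Lumtara Standard Time standard time (rolling into the next day, 20 February 2026).
The standard-time date in Lumtara Standard Time, February 20, 2026, is outside the daylight-saving period (23 February – 16 October), so Lumtara Standard Time is on standard time, UTC+09:00.
22:00 UTC + 9h = 07:00 Lumtara Standard Time (rolling into the next day, 20 February 2026).

07:00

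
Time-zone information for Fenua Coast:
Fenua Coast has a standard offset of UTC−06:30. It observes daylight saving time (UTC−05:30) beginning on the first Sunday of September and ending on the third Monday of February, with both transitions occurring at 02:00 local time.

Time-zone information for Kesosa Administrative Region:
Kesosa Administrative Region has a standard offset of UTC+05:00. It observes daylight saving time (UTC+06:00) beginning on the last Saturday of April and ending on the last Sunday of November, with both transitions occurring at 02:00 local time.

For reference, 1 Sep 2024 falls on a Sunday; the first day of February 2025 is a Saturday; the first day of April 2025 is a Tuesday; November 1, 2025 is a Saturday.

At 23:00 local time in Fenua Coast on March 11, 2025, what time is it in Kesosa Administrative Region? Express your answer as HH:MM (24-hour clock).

10:30

1 September 2024 is a Sunday, so the first Sunday is September 1.
1 February 2025 is a Saturday, so the first Monday is February 3 and the third is February 17.
March 11, 2025 does not fall between 1 September 2024 and 17 February 2025, so daylight saving is not in effect and Fenua Coast is at UTC−06:30.
23:00 Fenua Coast + 6h30m = 05:30 UTC (rolling into the next day, 12 March 2025).
1 April 2025 is a Tuesday, so Saturdays fall on 5, 12, 19, 26; the last is April 26.
1 November 2025 is a Saturday, so Sundays fall on 2, 9, 16, 23, 30; the last is November 30.
At the standard offset (UTC+05:00), 05:30 UTC + 5h = 10:30 Kesosa Administrative Region standard time.
The standard-time date in Kesosa Administrative Region, March 12, 2025, is outside the daylight-saving period (26 April – 30 November), so Kesosa Administrative Region is on standard time, UTC+05:00.
05:30 UTC + 5h = 10:30 Kesosa Administrative Region.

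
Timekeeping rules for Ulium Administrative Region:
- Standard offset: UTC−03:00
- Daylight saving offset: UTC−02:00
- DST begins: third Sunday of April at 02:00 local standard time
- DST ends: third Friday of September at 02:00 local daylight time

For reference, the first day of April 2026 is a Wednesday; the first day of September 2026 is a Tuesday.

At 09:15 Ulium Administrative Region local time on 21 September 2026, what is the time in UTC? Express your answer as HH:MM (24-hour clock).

12:15

1 April 2026 is a Wednesday, so the first Sunday is April 5 and the third is April 19.
1 September 2026 is a Tuesday, so the first Friday is September 4 and the third is September 18.
21 September 2026 does not fall between 19 April and 18 September, so daylight saving is not in effect and Ulium Administrative Region is at UTC−03:00.
09:15 local + 3h = 12:15 UTC.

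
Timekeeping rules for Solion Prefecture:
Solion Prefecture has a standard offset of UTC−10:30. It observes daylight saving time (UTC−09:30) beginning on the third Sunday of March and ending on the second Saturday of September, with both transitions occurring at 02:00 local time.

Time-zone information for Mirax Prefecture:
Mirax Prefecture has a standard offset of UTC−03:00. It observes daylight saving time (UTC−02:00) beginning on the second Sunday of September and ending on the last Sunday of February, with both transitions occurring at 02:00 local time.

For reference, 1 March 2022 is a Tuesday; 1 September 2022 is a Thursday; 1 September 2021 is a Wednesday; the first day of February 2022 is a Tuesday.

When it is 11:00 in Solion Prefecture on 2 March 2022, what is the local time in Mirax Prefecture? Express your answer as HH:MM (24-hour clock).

18:30

1 March 2022 is a Tuesday, so the first Sunday is March 6 and the third is March 20.
1 September 2022 is a Thursday, so the first Saturday is September 3 and the second is September 10.
2 March 2022 is outside the daylight-saving period (20 March – 10 September), so Solion Prefecture is on standard time, UTC−10:30.
11:00 Solion Prefecture + 10h30m = 21:30 UTC.
1 September 2021 is a Wednesday, so the first Sunday is September 5 and the second is September 12.
1 February 2022 is a Tuesday, so Sundays fall on 6, 13, 20, 27; the last is February 27.
At the standard offset (UTC−03:00), 21:30 UTC − 3h = 18:30 Mirax Prefecture standard time.
The standard-time date in Mirax Prefecture, 2 March 2022, does not fall between 12 September 2021 and 27 February 2022, so daylight saving is not in effect and Mirax Prefecture is at UTC−03:00.
21:30 UTC − 3h = 18:30 Mirax Prefecture.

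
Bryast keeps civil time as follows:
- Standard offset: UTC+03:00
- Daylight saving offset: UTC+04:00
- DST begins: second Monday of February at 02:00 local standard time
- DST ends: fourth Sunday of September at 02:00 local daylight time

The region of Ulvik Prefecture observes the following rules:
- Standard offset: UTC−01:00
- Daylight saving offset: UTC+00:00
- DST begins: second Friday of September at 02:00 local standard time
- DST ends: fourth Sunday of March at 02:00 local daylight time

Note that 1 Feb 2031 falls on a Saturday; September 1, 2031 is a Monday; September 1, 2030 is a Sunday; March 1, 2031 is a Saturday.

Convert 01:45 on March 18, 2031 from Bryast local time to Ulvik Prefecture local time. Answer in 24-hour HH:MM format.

1 February 2031 is a Saturday, so the first Monday is February 3 and the second is February 10.
1 September 2031 is a Monday, so the first Sunday is September 7 and the fourth is September 28.
March 18, 2031 lies within the daylight-saving period (10 February – 28 September), so Bryast is on daylight time, UTC+04:00.
01:45 Bryast − 4h = 21:45 UTC (rolling into the previous day, 17 March 2031).
1 September 2030 is a Sunday, so the first Friday is September 6 and the second is September 13.
1 March 2031 is a Saturday, so the first Sunday is March 2 and the fourth is March 23.
At the standard offset (UTC−01:00), 21:45 UTC − 1h = 20:45 Ulvik Prefecture standard time.
Daylight saving runs 13 September 2030 – 23 March 2031; the standard-time date in Ulvik Prefecture, March 17, 2031, is inside that window, so Ulvik Prefecture is at UTC+00:00.
21:45 UTC + 0h = 21:45 Ulvik Prefecture.

21:45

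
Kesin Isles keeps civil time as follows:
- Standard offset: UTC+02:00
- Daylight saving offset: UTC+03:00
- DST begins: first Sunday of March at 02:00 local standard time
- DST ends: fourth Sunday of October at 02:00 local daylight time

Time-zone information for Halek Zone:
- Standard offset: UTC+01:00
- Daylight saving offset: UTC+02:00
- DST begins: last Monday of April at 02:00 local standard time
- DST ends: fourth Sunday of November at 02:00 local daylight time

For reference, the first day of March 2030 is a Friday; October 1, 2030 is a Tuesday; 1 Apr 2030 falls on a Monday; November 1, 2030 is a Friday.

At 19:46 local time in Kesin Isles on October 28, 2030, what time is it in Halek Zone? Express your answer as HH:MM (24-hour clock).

19:46

1 March 2030 is a Friday, so the first Sunday is March 3.
1 October 2030 is a Tuesday, so the first Sunday is October 6 and the fourth is October 27.
Daylight saving runs 3 March – 27 October; October 28, 2030 is outside that window, so Kesin Isles is on standard time at UTC+02:00.
19:46 Kesin Isles − 2h = 17:46 UTC.
1 April 2030 is a Monday, so Mondays fall on 1, 8, 15, 22, 29; the last is April 29.
1 November 2030 is a Friday, so the first Sunday is November 3 and the fourth is November 24.
At the standard offset (UTC+01:00), 17:46 UTC + 1h = 18:46 Halek Zone standard time.
The standard-time date in Halek Zone, October 28, 2030, lies within the daylight-saving period (29 April – 24 November), so Halek Zone is on daylight time, UTC+02:00.
17:46 UTC + 2h = 19:46 Halek Zone.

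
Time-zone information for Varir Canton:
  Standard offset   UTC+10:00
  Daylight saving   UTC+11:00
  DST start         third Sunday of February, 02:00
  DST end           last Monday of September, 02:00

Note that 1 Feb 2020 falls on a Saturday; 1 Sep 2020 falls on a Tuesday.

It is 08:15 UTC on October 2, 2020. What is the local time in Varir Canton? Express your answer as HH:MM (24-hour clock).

18:15

1 February 2020 is a Saturday, so the first Sunday is February 2 and the third is February 16.
1 September 2020 is a Tuesday, so Mondays fall on 7, 14, 21, 28; the last is September 28.
At the standard offset (UTC+10:00), 08:15 UTC + 10h = 18:15 Varir Canton standard time.
The standard-time date in Varir Canton, October 2, 2020, does not fall between 16 February and 28 September, so daylight saving is not in effect and Varir Canton is at UTC+10:00.
08:15 UTC + 10h = 18:15 local.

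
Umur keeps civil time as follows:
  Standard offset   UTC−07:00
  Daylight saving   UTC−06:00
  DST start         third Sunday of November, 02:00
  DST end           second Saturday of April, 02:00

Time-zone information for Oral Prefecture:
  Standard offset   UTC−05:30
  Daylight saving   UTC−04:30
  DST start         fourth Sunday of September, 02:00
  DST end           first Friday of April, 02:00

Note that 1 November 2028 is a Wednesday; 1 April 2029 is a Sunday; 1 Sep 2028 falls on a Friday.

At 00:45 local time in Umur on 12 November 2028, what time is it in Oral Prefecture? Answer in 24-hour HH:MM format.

03:15

1 November 2028 is a Wednesday, so the first Sunday is November 5 and the third is November 19.
1 April 2029 is a Sunday, so the first Saturday is April 7 and the second is April 14.
12 November 2028 does not fall between 19 November 2028 and 14 April 2029, so daylight saving is not in effect and Umur is at UTC−07:00.
00:45 Umur + 7h = 07:45 UTC.
1 September 2028 is a Friday, so the first Sunday is September 3 and the fourth is September 24.
1 April 2029 is a Sunday, so the first Friday is April 6.
At the standard offset (UTC−05:30), 07:45 UTC − 5h30m = 02:15 Oral Prefecture standard time.
The standard-time date in Oral Prefecture, 12 November 2028, falls between 24 September 2028 and 6 April 2029, so daylight saving is in effect and Oral Prefecture is at UTC−04:30.
07:45 UTC − 4h30m = 03:15 Oral Prefecture.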